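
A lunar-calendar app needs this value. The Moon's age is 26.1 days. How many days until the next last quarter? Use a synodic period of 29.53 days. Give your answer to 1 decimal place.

25.6 days

Last quarter occurs at elongation 270°, i.e. at age 29.53 × 270/360 = 22.148 d.
This lunation's last quarter (22.148 d) has passed, so add one period: 51.678 − 26.1 = 25.578 days.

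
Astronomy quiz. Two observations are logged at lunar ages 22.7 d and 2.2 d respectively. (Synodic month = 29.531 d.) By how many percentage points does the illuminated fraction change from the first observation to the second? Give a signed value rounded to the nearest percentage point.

θ₁ = 360° × 22.7/29.531 = 276.7°, f₁ = (1 − cos θ₁)/2 = 0.441.
θ₂ = 360° × 2.2/29.531 = 26.8°, f₂ = (1 − cos θ₂)/2 = 0.054.
Change = f₂ − f₁ = -0.388 → -39 percentage points.

-39 percentage points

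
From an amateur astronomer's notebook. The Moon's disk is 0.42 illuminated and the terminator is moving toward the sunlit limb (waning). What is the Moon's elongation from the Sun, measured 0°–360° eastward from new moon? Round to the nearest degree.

Invert f = (1 − cos θ)/2 to get cos θ = 1 − 2(0.42) = 0.160, hence θ₀ = arccos 0.160 = 80.8°.
Since the Moon is past full (waning), take the reflex angle: θ = 360° − 80.8° = 279.2°.

279°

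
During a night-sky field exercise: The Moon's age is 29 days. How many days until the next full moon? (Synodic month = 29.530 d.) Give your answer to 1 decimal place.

Full moon is 0.5 of the way through the cycle: age 0.5 × 29.530 = 14.765 d.
This lunation's full moon (14.765 d) has passed, so add one period: 44.295 − 29 = 15.295 days.

15.3 days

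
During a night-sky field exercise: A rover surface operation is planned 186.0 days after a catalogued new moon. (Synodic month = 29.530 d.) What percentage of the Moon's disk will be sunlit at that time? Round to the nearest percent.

65%

Reduce mod P: 186.0 − 6×29.530 = 8.82 d into the current lunation.
Phase angle: θ = 360°·(8.82 d)/(29.530 d) = 107.5°.
Illuminated fraction = (1 − cos 107.5°)/2 = (1 − (-0.301))/2 ≈ 0.651, so 65%.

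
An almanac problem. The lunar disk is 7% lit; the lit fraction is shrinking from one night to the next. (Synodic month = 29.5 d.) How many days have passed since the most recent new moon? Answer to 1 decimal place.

27.0 days

cos θ = 1 − 2f = 0.860, giving a principal value of 30.7°.
Since the Moon is past full (waning), take the reflex angle: θ = 360° − 30.7° = 329.3°.
That fraction of the synodic month is 329.3/360 × 29.5 d ≈ 26.99 d.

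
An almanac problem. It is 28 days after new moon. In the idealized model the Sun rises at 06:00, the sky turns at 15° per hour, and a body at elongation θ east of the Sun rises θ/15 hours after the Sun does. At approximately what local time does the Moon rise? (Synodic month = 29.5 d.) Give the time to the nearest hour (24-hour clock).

Phase angle: θ = 360°·(28 d)/(29.5 d) = 341.7°.
Delay after the Sun = 341.7° / (15°/h) ≈ 22.78 h.
06:00 + 22.78 h ≈ 04:47 → 05:00 to the nearest hour.

05:00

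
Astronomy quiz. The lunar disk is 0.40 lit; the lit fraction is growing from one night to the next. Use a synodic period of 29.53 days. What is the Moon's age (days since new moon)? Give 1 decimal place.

cos θ = 1 − 2f = 0.200, giving a principal value of 78.5°.
Before full moon the principal value applies: θ = 78.5°.
Age = 29.53 × 78.5°/360° ≈ 6.44 days.

6.4 days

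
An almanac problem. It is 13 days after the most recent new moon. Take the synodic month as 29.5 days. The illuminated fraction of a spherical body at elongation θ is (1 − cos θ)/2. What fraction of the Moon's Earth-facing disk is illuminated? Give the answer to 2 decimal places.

0.97

Elongation θ = 360° × 13/29.5 ≈ 158.6°.
With cos θ = (-0.931), the lit fraction is (1 − (-0.931))/2 ≈ 0.966.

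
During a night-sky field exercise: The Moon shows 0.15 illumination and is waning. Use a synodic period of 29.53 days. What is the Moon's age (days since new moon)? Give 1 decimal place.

25.8 days

cos θ = 1 − 2f = 0.700, giving a principal value of 45.6°.
A waning Moon lies in 180°–360°, so θ = 360° − 45.6° = 314.4°.
At 360°/29.53 d per day, 314.4° corresponds to 25.79 days.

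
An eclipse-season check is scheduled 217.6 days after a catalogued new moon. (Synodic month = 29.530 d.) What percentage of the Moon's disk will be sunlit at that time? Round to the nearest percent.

84%

217.6/29.530 = 7.369 lunations, so 7 complete cycles and 10.89 d into the next.
Phase angle: θ = 360°·(10.89 d)/(29.530 d) = 132.8°.
cos 132.8° = (-0.679), so f = (1 − (-0.679))/2 = 0.839, so 84%.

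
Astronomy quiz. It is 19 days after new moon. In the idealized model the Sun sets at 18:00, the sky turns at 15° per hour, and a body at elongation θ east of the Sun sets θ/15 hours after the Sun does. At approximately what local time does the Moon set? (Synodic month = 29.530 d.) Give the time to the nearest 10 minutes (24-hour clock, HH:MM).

09:30

The Moon has covered 19/29.530 of its cycle, so θ ≈ 360° × 19/29.530 = 231.6°.
Delay after the Sun = 231.6° / (15°/h) ≈ 15.44 h.
18:00 + 15.442 h ≈ 09:27 → 09:30 to the nearest ten minutes.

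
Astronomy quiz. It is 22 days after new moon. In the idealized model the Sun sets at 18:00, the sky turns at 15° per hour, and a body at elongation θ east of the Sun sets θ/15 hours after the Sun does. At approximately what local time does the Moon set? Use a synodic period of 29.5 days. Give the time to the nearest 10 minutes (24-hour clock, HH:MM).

11:50

Elongation θ = 360° × 22/29.5 ≈ 268.5°.
The Moon trails the Sun by θ/15 = 268.5/15 ≈ 17.90 hours.
18:00 + 17.898 h ≈ 11:54 → 11:50 to the nearest ten minutes.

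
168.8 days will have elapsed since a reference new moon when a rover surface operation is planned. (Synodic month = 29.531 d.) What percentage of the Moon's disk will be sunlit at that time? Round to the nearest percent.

168.8/29.531 = 5.716 lunations, so 5 complete cycles and 21.15 d into the next.
Phase angle: θ = 360°·(21.15 d)/(29.531 d) = 257.8°.
cos 257.8° = (-0.212), so f = (1 − (-0.212))/2 = 0.606, so 61%.

61%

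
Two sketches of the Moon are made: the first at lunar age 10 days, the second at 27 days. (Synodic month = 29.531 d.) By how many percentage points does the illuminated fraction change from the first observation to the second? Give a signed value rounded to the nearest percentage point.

θ₁ = 360° × 10/29.531 = 121.9°, f₁ = (1 − cos θ₁)/2 = 0.764.
θ₂ = 360° × 27/29.531 = 329.1°, f₂ = (1 − cos θ₂)/2 = 0.071.
Change = f₂ − f₁ = -0.693 → -69 percentage points.

-69 percentage points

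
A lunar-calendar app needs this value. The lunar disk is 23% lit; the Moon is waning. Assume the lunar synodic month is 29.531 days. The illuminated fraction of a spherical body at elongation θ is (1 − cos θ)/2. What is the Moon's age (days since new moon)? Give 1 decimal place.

cos θ = 1 − 2f = 0.540, giving a principal value of 57.3°.
Since the Moon is past full (waning), take the reflex angle: θ = 360° − 57.3° = 302.7°.
Age = 29.531 × 302.7°/360° ≈ 24.83 days.

24.8 days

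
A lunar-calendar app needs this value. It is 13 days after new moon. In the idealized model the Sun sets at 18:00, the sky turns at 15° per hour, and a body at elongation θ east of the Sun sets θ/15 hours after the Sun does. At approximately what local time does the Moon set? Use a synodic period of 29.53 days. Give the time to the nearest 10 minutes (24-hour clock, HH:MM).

Elongation θ = 360° × 13/29.53 ≈ 158.5°.
Delay after the Sun = 158.5° / (15°/h) ≈ 10.57 h.
18:00 + 10.566 h ≈ 04:34 → 04:30 to the nearest ten minutes.

04:30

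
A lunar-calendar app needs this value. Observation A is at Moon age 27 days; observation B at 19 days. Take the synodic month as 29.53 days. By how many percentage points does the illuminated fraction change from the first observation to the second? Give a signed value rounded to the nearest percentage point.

+74 percentage points

First observation: θ = 360°·27/29.53 = 329.2°, so f = 0.071.
Second observation: θ = 231.6°, f = 0.810.
Δf = 0.810 − 0.071 = +0.740, i.e. +74 pp.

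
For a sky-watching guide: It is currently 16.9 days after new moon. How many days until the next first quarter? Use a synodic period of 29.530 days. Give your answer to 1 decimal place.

20.0 days

First quarter occurs at elongation 90°, i.e. at age 29.530 × 90/360 = 7.383 d.
This lunation's first quarter (7.383 d) has passed, so add one period: 36.913 − 16.9 = 20.013 days.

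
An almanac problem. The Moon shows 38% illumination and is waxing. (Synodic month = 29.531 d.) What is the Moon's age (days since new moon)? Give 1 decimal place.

6.2 days

cos θ = 1 − 2f = 0.240, giving a principal value of 76.1°.
The Moon is waxing (0°–180°), so θ = 76.1° directly.
Age = 29.531 × 76.1°/360° ≈ 6.24 days.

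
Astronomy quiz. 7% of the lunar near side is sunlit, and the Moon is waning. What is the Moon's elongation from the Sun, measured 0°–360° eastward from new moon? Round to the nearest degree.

Invert f = (1 − cos θ)/2 to get cos θ = 1 − 2(0.07) = 0.860, hence θ₀ = arccos 0.860 = 30.7°.
A waning Moon lies in 180°–360°, so θ = 360° − 30.7° = 329.3°.

329°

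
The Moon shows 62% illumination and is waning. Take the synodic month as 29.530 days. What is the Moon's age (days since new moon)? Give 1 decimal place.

Invert f = (1 − cos θ)/2 to get cos θ = 1 − 2(0.62) = -0.240, hence θ₀ = arccos -0.240 = 103.9°.
A waning Moon lies in 180°–360°, so θ = 360° − 103.9° = 256.1°.
That fraction of the synodic month is 256.1/360 × 29.530 d ≈ 21.01 d.

21.0 days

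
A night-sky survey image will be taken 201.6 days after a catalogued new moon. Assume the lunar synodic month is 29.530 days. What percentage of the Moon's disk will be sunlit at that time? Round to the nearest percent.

201.6/29.530 = 6.827 lunations, so 6 complete cycles and 24.42 d into the next.
Elongation θ = 360° × 24.42/29.530 ≈ 297.7°.
Illuminated fraction = (1 − cos 297.7°)/2 = (1 − 0.465)/2 ≈ 0.268, so 27%.

27%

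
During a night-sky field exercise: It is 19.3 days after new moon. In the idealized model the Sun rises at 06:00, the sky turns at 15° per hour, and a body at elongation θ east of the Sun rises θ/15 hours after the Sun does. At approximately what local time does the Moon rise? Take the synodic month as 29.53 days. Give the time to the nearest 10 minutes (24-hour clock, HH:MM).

21:40

The Moon has covered 19.3/29.53 of its cycle, so θ ≈ 360° × 19.3/29.53 = 235.3°.
The Moon trails the Sun by θ/15 = 235.3/15 ≈ 15.69 hours.
06:00 + 15.686 h ≈ 21:41 → 21:40 to the nearest ten minutes.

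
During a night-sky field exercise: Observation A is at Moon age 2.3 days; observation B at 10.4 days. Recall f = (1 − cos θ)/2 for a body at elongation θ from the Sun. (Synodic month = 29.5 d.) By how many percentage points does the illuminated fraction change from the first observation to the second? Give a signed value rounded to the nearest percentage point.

+74 pp

θ₁ = 360° × 2.3/29.5 = 28.1°, f₁ = (1 − cos θ₁)/2 = 0.059.
θ₂ = 360° × 10.4/29.5 = 126.9°, f₂ = (1 − cos θ₂)/2 = 0.800.
Change = f₂ − f₁ = +0.742 → +74 percentage points.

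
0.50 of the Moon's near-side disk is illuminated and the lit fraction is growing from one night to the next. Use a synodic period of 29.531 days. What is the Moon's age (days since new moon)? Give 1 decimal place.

From f = (1 − cos θ)/2: cos θ = 1 − 2×0.50 = 0.000; arccos → 90.0°.
Waxing ⇒ before full, so θ = 90.0°.
That fraction of the synodic month is 90.0/360 × 29.531 d ≈ 7.38 d.

7.4 days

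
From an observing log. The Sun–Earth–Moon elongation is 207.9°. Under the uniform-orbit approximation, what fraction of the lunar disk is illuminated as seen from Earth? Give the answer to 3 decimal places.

f = (1 − cos 207.9°)/2 = (1 − (-0.884))/2 ≈ 0.942.

0.942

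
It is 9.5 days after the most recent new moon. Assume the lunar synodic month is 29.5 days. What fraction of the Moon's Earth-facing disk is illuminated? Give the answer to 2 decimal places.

0.72

Elongation θ = 360° × 9.5/29.5 ≈ 115.9°.
Illuminated fraction = (1 − cos 115.9°)/2 = (1 − (-0.437))/2 ≈ 0.719.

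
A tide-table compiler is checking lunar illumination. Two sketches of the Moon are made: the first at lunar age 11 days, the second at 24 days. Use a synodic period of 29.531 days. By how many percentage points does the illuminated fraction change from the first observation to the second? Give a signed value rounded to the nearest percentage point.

-54 pp

θ₁ = 360° × 11/29.531 = 134.1°, f₁ = (1 − cos θ₁)/2 = 0.848.
θ₂ = 360° × 24/29.531 = 292.6°, f₂ = (1 − cos θ₂)/2 = 0.308.
Change = f₂ − f₁ = -0.540 → -54 percentage points.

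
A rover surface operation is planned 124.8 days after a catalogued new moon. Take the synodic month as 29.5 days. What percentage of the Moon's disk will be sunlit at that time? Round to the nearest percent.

124.8 d spans 4 complete synodic months (4 × 29.5 = 118.00 d) plus 6.80 d.
Phase angle: θ = 360°·(6.80 d)/(29.5 d) = 83.0°.
Illuminated fraction = (1 − cos 83.0°)/2 = (1 − 0.122)/2 ≈ 0.439, so 44%.

44%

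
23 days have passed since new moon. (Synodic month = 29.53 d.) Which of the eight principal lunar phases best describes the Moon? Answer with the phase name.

last quarter

θ ≈ 360° × 23/29.53 = 280°, which falls in the last quarter sector.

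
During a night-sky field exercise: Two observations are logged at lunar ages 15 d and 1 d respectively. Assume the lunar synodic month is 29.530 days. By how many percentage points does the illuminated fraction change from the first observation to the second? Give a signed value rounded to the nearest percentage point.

θ₁ = 360° × 15/29.530 = 182.9°, f₁ = (1 − cos θ₁)/2 = 0.999.
θ₂ = 360° × 1/29.530 = 12.2°, f₂ = (1 − cos θ₂)/2 = 0.011.
Change = f₂ − f₁ = -0.988 → -99 percentage points.

-99 percentage points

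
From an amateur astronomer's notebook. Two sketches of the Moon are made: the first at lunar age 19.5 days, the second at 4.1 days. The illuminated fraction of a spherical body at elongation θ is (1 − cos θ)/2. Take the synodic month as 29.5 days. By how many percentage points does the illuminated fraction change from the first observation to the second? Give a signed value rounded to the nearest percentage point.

-59 percentage points

θ₁ = 360° × 19.5/29.5 = 238.0°, f₁ = (1 − cos θ₁)/2 = 0.765.
θ₂ = 360° × 4.1/29.5 = 50.0°, f₂ = (1 − cos θ₂)/2 = 0.179.
Change = f₂ − f₁ = -0.586 → -59 percentage points.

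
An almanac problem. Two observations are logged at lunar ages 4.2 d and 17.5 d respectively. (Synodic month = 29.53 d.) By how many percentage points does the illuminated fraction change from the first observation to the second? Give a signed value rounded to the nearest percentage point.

+73 pp

θ₁ = 360° × 4.2/29.53 = 51.2°, f₁ = (1 − cos θ₁)/2 = 0.187.
θ₂ = 360° × 17.5/29.53 = 213.3°, f₂ = (1 − cos θ₂)/2 = 0.918.
Change = f₂ − f₁ = +0.731 → +73 percentage points.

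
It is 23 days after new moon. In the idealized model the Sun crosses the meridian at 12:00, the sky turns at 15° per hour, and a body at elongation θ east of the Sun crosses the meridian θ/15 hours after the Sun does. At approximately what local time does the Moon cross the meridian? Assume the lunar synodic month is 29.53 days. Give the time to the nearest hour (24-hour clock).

07:00

Phase angle: θ = 360°·(23 d)/(29.53 d) = 280.4°.
Delay after the Sun = 280.4° / (15°/h) ≈ 18.69 h.
12:00 + 18.69 h ≈ 06:42 → 07:00 to the nearest hour.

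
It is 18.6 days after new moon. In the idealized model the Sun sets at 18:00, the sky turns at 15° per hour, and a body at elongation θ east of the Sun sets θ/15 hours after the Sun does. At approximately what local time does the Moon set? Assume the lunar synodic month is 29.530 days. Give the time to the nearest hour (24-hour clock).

09:00

Elongation θ = 360° × 18.6/29.530 ≈ 226.8°.
At 15° of sky rotation per hour, 226.8° corresponds to a 15.12 h lag.
18:00 + 15.12 h ≈ 09:07 → 09:00 to the nearest hour.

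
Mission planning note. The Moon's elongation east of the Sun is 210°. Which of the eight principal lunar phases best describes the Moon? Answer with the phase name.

The waning gibbous sector spans roughly 202°–248°; 210° falls inside it.

waning gibbous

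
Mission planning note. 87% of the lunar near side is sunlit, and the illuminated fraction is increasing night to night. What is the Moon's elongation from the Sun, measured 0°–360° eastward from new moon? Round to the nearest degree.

Invert f = (1 − cos θ)/2 to get cos θ = 1 − 2(0.87) = -0.740, hence θ₀ = arccos -0.740 = 137.7°.
The Moon is waxing (0°–180°), so θ = 137.7° directly.

138°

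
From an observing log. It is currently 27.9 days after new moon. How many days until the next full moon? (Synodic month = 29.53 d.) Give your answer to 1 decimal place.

Full moon is 0.5 of the way through the cycle: age 0.5 × 29.53 = 14.765 d.
This lunation's full moon (14.765 d) has passed, so add one period: 44.295 − 27.9 = 16.395 days.

16.4 days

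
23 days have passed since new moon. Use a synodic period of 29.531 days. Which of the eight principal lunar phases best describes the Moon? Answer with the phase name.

last quarter

At 23/29.531 of the cycle, θ ≈ 280° — the last quarter range.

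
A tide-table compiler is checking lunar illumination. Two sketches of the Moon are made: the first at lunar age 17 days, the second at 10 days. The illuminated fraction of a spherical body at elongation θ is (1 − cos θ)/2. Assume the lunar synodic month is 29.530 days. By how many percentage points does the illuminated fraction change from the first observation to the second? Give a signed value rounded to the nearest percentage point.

First observation: θ = 360°·17/29.530 = 207.2°, so f = 0.945.
Second observation: θ = 121.9°, f = 0.764.
Δf = 0.764 − 0.945 = -0.180, i.e. -18 pp.

-18 percentage points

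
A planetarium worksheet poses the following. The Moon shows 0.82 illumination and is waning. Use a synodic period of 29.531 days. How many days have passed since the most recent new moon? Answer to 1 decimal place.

18.9 days

cos θ = 1 − 2f = -0.640, giving a principal value of 129.8°.
Since the Moon is past full (waning), take the reflex angle: θ = 360° − 129.8° = 230.2°.
That fraction of the synodic month is 230.2/360 × 29.531 d ≈ 18.88 d.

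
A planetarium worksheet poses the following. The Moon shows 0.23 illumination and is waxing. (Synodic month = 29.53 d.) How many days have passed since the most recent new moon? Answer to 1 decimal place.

Invert f = (1 − cos θ)/2 to get cos θ = 1 − 2(0.23) = 0.540, hence θ₀ = arccos 0.540 = 57.3°.
Before full moon the principal value applies: θ = 57.3°.
That fraction of the synodic month is 57.3/360 × 29.53 d ≈ 4.70 d.

4.7 days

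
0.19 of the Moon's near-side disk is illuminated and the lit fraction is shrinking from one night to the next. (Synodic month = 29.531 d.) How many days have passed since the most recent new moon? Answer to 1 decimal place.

cos θ = 1 − 2f = 0.620, giving a principal value of 51.7°.
Waning ⇒ past full, so θ = 360° − 51.7° = 308.3°.
At 360°/29.531 d per day, 308.3° corresponds to 25.29 days.

25.3 days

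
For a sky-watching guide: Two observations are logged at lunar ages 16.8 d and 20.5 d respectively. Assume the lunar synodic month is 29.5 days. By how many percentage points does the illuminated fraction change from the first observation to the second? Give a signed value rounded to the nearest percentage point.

First observation: θ = 360°·16.8/29.5 = 205.0°, so f = 0.953.
Second observation: θ = 250.2°, f = 0.670.
Δf = 0.670 − 0.953 = -0.283, i.e. -28 pp.

-28 pp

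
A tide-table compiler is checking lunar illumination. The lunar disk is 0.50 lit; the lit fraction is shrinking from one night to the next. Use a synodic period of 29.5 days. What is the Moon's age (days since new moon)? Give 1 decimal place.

cos θ = 1 − 2f = 0.000, giving a principal value of 90.0°.
A waning Moon lies in 180°–360°, so θ = 360° − 90.0° = 270.0°.
Age = 29.5 × 270.0°/360° ≈ 22.12 days.

22.1 days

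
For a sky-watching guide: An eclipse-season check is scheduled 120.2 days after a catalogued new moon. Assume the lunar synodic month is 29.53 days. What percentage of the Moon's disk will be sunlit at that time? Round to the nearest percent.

120.2/29.53 = 4.070 lunations, so 4 complete cycles and 2.08 d into the next.
Phase angle: θ = 360°·(2.08 d)/(29.53 d) = 25.4°.
Illuminated fraction = (1 − cos 25.4°)/2 = (1 − 0.904)/2 ≈ 0.048, so 5%.

5%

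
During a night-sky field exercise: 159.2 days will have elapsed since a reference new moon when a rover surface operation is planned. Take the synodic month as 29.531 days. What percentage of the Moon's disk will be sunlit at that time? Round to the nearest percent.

89%

159.2/29.531 = 5.391 lunations, so 5 complete cycles and 11.54 d into the next.
The Moon has covered 11.54/29.531 of its cycle, so θ ≈ 360° × 11.54/29.531 = 140.7°.
With cos θ = (-0.774), the lit fraction is (1 − (-0.774))/2 ≈ 0.887, so 89%.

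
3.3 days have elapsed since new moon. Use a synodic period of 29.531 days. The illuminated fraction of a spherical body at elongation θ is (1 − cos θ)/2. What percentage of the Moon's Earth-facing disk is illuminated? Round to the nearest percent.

12%

Elongation θ = 360° × 3.3/29.531 ≈ 40.2°.
With cos θ = 0.763, the lit fraction is (1 − 0.763)/2 ≈ 0.118, so 12%.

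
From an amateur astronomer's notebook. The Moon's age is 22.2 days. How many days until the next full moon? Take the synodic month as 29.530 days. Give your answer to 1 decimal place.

22.1 days

Full moon occurs at elongation 180°, i.e. at age 29.530 × 180/360 = 14.765 d.
Already past this cycle's full moon; the next is at 14.765 + 29.530 = 44.295 d, so 44.295 − 22.2 = 22.095 days.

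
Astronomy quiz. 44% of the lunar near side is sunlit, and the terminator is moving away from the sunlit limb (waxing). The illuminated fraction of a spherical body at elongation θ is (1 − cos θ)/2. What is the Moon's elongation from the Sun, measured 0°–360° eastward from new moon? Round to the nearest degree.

From f = (1 − cos θ)/2: cos θ = 1 − 2×0.44 = 0.120; arccos → 83.1°.
Before full moon the principal value applies: θ = 83.1°.

83°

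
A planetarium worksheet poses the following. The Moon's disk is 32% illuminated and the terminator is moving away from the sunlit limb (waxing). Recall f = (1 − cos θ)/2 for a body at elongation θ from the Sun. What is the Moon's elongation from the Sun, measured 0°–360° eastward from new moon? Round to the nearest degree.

69°

Invert f = (1 − cos θ)/2 to get cos θ = 1 − 2(0.32) = 0.360, hence θ₀ = arccos 0.360 = 68.9°.
The Moon is waxing (0°–180°), so θ = 68.9° directly.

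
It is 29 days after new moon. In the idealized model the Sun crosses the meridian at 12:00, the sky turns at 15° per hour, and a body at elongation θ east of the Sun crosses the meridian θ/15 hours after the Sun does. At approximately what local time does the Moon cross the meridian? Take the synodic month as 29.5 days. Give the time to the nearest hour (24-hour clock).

12:00

The Moon has covered 29/29.5 of its cycle, so θ ≈ 360° × 29/29.5 = 353.9°.
The Moon trails the Sun by θ/15 = 353.9/15 ≈ 23.59 hours.
12:00 + 23.59 h ≈ 11:36 → 12:00 to the nearest hour.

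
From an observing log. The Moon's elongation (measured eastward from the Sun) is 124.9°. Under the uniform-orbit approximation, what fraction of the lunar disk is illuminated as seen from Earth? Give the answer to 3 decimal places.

0.786

Half-versine of 124.9°: (1 − (-0.572))/2 = 0.786.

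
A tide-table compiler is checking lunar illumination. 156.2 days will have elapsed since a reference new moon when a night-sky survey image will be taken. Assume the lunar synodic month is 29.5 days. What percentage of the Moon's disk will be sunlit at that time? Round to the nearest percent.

Reduce mod P: 156.2 − 5×29.5 = 8.70 d into the current lunation.
Elongation θ = 360° × 8.70/29.5 ≈ 106.2°.
cos 106.2° = (-0.278), so f = (1 − (-0.278))/2 = 0.639, so 64%.

64%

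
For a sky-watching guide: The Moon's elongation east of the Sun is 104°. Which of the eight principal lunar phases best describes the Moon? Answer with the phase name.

104° lies in the first quarter sector of the 8-phase cycle.

first quarter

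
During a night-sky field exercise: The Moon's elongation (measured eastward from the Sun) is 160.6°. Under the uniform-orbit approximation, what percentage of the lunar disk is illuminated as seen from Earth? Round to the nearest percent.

97%

f = (1 − cos 160.6°)/2 = (1 − (-0.943))/2 ≈ 0.972, i.e. 97%.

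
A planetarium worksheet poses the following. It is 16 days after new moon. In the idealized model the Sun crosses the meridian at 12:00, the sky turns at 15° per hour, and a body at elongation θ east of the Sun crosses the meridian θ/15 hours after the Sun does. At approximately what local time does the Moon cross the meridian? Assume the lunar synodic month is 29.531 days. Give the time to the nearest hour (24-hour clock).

Phase angle: θ = 360°·(16 d)/(29.531 d) = 195.0°.
Delay after the Sun = 195.0° / (15°/h) ≈ 13.00 h.
12:00 + 13.00 h ≈ 01:00 → 01:00 to the nearest hour.

01:00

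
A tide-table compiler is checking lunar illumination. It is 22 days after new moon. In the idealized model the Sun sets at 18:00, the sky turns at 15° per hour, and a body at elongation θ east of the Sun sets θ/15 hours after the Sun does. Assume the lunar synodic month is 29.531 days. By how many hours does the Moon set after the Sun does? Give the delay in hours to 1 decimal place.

17.9 h

The Moon has covered 22/29.531 of its cycle, so θ ≈ 360° × 22/29.531 = 268.2°.
The Moon trails the Sun by θ/15 = 268.2/15 ≈ 17.88 hours.
So the Moon sets 17.88 h after the Sun.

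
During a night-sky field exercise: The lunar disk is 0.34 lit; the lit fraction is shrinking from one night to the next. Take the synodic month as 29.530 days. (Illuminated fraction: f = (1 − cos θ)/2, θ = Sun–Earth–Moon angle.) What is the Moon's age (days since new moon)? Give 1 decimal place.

23.7 days

From f = (1 − cos θ)/2: cos θ = 1 − 2×0.34 = 0.320; arccos → 71.3°.
Waning ⇒ past full, so θ = 360° − 71.3° = 288.7°.
At 360°/29.530 d per day, 288.7° corresponds to 23.68 days.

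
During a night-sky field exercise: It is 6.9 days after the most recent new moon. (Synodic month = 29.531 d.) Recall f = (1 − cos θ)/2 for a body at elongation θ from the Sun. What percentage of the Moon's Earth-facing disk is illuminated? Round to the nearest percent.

The Moon has covered 6.9/29.531 of its cycle, so θ ≈ 360° × 6.9/29.531 = 84.1°.
cos 84.1° = 0.103, so f = (1 − 0.103)/2 = 0.449, so 45%.

45%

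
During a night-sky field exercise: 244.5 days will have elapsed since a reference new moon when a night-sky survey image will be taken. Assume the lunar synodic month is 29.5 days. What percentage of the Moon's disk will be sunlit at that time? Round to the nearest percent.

62%

244.5 d spans 8 complete synodic months (8 × 29.5 = 236.00 d) plus 8.50 d.
Elongation θ = 360° × 8.50/29.5 ≈ 103.7°.
With cos θ = (-0.237), the lit fraction is (1 − (-0.237))/2 ≈ 0.619, so 62%.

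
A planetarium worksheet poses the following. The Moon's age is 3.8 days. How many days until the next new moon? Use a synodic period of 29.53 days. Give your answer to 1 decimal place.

One full lunation from the last new moon is 29.53 d; remaining = 29.53 − 3.8 = 25.730 d.

25.7 days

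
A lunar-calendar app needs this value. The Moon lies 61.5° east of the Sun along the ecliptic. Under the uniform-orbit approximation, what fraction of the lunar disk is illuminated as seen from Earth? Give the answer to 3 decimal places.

0.261

Half-versine of 61.5°: (1 − 0.477)/2 = 0.261.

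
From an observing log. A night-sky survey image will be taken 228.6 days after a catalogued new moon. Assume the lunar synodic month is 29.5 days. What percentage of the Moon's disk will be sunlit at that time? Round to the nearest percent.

50%

228.6 d spans 7 complete synodic months (7 × 29.5 = 206.50 d) plus 22.10 d.
Elongation θ = 360° × 22.10/29.5 ≈ 269.7°.
With cos θ = (-0.005), the lit fraction is (1 − (-0.005))/2 ≈ 0.503, so 50%.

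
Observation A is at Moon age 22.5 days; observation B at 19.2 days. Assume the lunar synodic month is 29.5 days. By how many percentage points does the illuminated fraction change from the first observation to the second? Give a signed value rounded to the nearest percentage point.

θ₁ = 360° × 22.5/29.5 = 274.6°, f₁ = (1 − cos θ₁)/2 = 0.460.
θ₂ = 360° × 19.2/29.5 = 234.3°, f₂ = (1 − cos θ₂)/2 = 0.792.
Change = f₂ − f₁ = +0.332 → +33 percentage points.

+33 pp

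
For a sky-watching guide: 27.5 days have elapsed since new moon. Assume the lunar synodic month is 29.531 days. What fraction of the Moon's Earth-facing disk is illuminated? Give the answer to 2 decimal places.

0.05

Phase angle: θ = 360°·(27.5 d)/(29.531 d) = 335.2°.
Illuminated fraction = (1 − cos 335.2°)/2 = (1 − 0.908)/2 ≈ 0.046.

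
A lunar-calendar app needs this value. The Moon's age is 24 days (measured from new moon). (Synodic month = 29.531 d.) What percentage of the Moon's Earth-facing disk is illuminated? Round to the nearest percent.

31%

The Moon has covered 24/29.531 of its cycle, so θ ≈ 360° × 24/29.531 = 292.6°.
Illuminated fraction = (1 − cos 292.6°)/2 = (1 − 0.384)/2 ≈ 0.308, so 31%.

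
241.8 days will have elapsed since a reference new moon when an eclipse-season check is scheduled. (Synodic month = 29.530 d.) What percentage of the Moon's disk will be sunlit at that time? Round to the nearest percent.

Reduce mod P: 241.8 − 8×29.530 = 5.56 d into the current lunation.
The Moon has covered 5.56/29.530 of its cycle, so θ ≈ 360° × 5.56/29.530 = 67.8°.
With cos θ = 0.378, the lit fraction is (1 − 0.378)/2 ≈ 0.311, so 31%.

31%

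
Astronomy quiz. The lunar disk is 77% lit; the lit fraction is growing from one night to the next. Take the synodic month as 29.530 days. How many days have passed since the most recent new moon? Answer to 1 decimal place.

From f = (1 − cos θ)/2: cos θ = 1 − 2×0.77 = -0.540; arccos → 122.7°.
Before full moon the principal value applies: θ = 122.7°.
At 360°/29.530 d per day, 122.7° corresponds to 10.06 days.

10.1 days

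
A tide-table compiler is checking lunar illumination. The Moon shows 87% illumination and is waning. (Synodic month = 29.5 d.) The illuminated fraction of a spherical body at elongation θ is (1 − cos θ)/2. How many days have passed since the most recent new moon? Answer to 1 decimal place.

From f = (1 − cos θ)/2: cos θ = 1 − 2×0.87 = -0.740; arccos → 137.7°.
Waning ⇒ past full, so θ = 360° − 137.7° = 222.3°.
Age = 29.5 × 222.3°/360° ≈ 18.21 days.

18.2 days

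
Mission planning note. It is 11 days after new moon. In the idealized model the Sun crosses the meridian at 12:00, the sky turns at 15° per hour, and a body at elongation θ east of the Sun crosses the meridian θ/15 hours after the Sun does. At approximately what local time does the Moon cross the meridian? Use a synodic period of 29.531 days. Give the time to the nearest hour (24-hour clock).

21:00

Elongation θ = 360° × 11/29.531 ≈ 134.1°.
At 15° of sky rotation per hour, 134.1° corresponds to a 8.94 h lag.
12:00 + 8.94 h ≈ 20:56 → 21:00 to the nearest hour.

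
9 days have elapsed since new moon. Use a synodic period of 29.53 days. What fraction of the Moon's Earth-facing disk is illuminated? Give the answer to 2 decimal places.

Phase angle: θ = 360°·(9 d)/(29.53 d) = 109.7°.
cos 109.7° = (-0.337), so f = (1 − (-0.337))/2 = 0.669.

0.67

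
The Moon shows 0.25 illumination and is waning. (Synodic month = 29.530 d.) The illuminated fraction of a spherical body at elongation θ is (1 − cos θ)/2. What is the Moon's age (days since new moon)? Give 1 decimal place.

Invert f = (1 − cos θ)/2 to get cos θ = 1 − 2(0.25) = 0.500, hence θ₀ = arccos 0.500 = 60.0°.
Waning ⇒ past full, so θ = 360° − 60.0° = 300.0°.
That fraction of the synodic month is 300.0/360 × 29.530 d ≈ 24.61 d.

24.6 days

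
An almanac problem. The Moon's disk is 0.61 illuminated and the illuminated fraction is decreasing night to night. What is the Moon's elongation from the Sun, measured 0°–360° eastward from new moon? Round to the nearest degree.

From f = (1 − cos θ)/2: cos θ = 1 − 2×0.61 = -0.220; arccos → 102.7°.
A waning Moon lies in 180°–360°, so θ = 360° − 102.7° = 257.3°.

257°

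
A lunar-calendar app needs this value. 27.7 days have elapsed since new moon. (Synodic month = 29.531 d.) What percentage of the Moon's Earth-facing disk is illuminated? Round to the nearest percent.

4%

Elongation θ = 360° × 27.7/29.531 ≈ 337.7°.
Illuminated fraction = (1 − cos 337.7°)/2 = (1 − 0.925)/2 ≈ 0.037, so 4%.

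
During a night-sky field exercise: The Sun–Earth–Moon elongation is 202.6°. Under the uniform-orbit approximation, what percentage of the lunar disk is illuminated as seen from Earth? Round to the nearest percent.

Half-versine of 202.6°: (1 − (-0.923))/2 = 0.962, i.e. 96%.

96%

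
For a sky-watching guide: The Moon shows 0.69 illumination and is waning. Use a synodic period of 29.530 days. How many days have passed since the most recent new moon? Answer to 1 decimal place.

20.3 days

From f = (1 − cos θ)/2: cos θ = 1 − 2×0.69 = -0.380; arccos → 112.3°.
A waning Moon lies in 180°–360°, so θ = 360° − 112.3° = 247.7°.
That fraction of the synodic month is 247.7/360 × 29.530 d ≈ 20.32 d.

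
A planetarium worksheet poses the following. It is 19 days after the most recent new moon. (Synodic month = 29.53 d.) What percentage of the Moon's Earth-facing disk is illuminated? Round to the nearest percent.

81%

Elongation θ = 360° × 19/29.53 ≈ 231.6°.
Illuminated fraction = (1 − cos 231.6°)/2 = (1 − (-0.621))/2 ≈ 0.810, so 81%.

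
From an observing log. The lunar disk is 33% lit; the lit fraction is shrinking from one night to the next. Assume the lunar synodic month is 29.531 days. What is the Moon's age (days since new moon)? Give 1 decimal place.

Invert f = (1 − cos θ)/2 to get cos θ = 1 − 2(0.33) = 0.340, hence θ₀ = arccos 0.340 = 70.1°.
Since the Moon is past full (waning), take the reflex angle: θ = 360° − 70.1° = 289.9°.
Age = 29.531 × 289.9°/360° ≈ 23.78 days.

23.8 days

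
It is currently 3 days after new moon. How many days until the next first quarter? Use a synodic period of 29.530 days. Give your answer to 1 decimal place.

4.4 days

First quarter is 0.25 of the way through the cycle: age 0.25 × 29.530 = 7.383 d.
That is 7.383 − 3 = 4.383 days ahead.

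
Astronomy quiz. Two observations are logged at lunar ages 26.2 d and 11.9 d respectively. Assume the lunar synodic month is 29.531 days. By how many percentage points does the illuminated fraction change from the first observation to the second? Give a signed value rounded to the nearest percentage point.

First observation: θ = 360°·26.2/29.531 = 319.4°, so f = 0.120.
Second observation: θ = 145.1°, f = 0.910.
Δf = 0.910 − 0.120 = +0.790, i.e. +79 pp.

+79 pp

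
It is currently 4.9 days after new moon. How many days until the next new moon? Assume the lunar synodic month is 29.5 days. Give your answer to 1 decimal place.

24.6 days

One full lunation from the last new moon is 29.5 d; remaining = 29.5 − 4.9 = 24.600 d.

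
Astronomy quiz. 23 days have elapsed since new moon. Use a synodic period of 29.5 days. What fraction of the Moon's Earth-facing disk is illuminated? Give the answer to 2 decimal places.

The Moon has covered 23/29.5 of its cycle, so θ ≈ 360° × 23/29.5 = 280.7°.
Illuminated fraction = (1 − cos 280.7°)/2 = (1 − 0.185)/2 ≈ 0.407.

0.41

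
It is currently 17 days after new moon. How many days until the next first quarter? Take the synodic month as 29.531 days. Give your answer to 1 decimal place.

First quarter occurs at elongation 90°, i.e. at age 29.531 × 90/360 = 7.383 d.
Already past this cycle's first quarter; the next is at 7.383 + 29.531 = 36.914 d, so 36.914 − 17 = 19.914 days.

19.9 days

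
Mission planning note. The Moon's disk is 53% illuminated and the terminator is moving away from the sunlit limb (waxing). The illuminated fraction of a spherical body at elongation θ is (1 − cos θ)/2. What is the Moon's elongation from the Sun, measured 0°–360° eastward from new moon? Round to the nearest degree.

93°

From f = (1 − cos θ)/2: cos θ = 1 − 2×0.53 = -0.060; arccos → 93.4°.
The Moon is waxing (0°–180°), so θ = 93.4° directly.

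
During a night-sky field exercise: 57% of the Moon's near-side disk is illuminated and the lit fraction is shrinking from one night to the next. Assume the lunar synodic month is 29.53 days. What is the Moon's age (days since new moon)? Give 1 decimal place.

From f = (1 − cos θ)/2: cos θ = 1 − 2×0.57 = -0.140; arccos → 98.0°.
Waning ⇒ past full, so θ = 360° − 98.0° = 262.0°.
Age = 29.53 × 262.0°/360° ≈ 21.49 days.

21.5 days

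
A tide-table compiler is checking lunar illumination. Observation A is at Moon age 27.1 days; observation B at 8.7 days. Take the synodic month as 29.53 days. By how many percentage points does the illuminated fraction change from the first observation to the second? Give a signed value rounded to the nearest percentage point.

+57 pp

θ₁ = 360° × 27.1/29.53 = 330.4°, f₁ = (1 − cos θ₁)/2 = 0.065.
θ₂ = 360° × 8.7/29.53 = 106.1°, f₂ = (1 − cos θ₂)/2 = 0.638.
Change = f₂ − f₁ = +0.573 → +57 percentage points.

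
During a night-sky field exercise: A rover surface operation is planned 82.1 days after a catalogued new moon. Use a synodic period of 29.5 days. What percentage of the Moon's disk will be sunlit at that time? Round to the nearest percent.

40%

Reduce mod P: 82.1 − 2×29.5 = 23.10 d into the current lunation.
Phase angle: θ = 360°·(23.10 d)/(29.5 d) = 281.9°.
cos 281.9° = 0.206, so f = (1 − 0.206)/2 = 0.397, so 40%.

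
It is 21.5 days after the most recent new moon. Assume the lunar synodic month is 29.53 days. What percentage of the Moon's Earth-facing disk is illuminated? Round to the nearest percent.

The Moon has covered 21.5/29.53 of its cycle, so θ ≈ 360° × 21.5/29.53 = 262.1°.
Illuminated fraction = (1 − cos 262.1°)/2 = (1 − (-0.137))/2 ≈ 0.569, so 57%.

57%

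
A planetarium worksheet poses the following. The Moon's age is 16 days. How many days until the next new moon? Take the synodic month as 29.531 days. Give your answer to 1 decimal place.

The next new moon completes the synodic month: 29.531 − 16 = 13.531 days.

13.5 days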